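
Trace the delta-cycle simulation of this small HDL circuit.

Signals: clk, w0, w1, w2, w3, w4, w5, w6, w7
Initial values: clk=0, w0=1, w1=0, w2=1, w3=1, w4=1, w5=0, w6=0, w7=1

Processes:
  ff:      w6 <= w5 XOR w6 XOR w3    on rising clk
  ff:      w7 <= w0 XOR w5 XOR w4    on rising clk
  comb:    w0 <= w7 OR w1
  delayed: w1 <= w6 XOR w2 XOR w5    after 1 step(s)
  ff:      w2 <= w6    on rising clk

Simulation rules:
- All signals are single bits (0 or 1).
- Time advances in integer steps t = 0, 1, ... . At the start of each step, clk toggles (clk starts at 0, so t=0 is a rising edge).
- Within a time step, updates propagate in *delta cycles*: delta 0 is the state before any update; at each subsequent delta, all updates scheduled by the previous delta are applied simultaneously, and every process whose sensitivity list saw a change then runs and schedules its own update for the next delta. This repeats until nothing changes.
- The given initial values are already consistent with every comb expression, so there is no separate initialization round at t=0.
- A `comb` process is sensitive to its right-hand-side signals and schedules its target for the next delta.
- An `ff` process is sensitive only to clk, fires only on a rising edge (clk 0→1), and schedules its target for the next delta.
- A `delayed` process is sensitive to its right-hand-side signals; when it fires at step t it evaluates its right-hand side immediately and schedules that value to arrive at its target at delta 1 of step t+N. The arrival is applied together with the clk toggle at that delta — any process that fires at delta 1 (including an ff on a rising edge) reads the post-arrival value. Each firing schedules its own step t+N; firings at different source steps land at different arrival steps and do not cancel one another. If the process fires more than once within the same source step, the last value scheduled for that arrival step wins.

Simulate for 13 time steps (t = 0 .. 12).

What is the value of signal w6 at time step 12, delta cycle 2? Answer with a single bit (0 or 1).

1

[bits: w1,clk,w6,w3,w7,w4,w5,w2,w0]
t=0: Δ0=000111011 Δ1=010111011 Δ2=011101001 Δ3=011101000 | 3Δ
t=1: Δ0=011101000 Δ1=101101000 Δ2=101101001 | 2Δ
t=2: Δ0=101101001 Δ1=111101001 Δ2=110101011 | 2Δ
t=3: Δ0=110101011 Δ1=100101011 | 1Δ
t=4: Δ0=100101011 Δ1=110101011 Δ2=111101001 | 2Δ
t=5: Δ0=111101001 Δ1=101101001 | 1Δ
t=6: Δ0=101101001 Δ1=111101001 Δ2=110101011 | 2Δ
t=7: Δ0=110101011 Δ1=100101011 | 1Δ
t=8: Δ0=100101011 Δ1=110101011 Δ2=111101001 | 2Δ
t=9: Δ0=111101001 Δ1=101101001 | 1Δ
t=10: Δ0=101101001 Δ1=111101001 Δ2=110101011 | 2Δ
t=11: Δ0=110101011 Δ1=100101011 | 1Δ
t=12: Δ0=100101011 Δ1=110101011 Δ2=111101001 | 2Δ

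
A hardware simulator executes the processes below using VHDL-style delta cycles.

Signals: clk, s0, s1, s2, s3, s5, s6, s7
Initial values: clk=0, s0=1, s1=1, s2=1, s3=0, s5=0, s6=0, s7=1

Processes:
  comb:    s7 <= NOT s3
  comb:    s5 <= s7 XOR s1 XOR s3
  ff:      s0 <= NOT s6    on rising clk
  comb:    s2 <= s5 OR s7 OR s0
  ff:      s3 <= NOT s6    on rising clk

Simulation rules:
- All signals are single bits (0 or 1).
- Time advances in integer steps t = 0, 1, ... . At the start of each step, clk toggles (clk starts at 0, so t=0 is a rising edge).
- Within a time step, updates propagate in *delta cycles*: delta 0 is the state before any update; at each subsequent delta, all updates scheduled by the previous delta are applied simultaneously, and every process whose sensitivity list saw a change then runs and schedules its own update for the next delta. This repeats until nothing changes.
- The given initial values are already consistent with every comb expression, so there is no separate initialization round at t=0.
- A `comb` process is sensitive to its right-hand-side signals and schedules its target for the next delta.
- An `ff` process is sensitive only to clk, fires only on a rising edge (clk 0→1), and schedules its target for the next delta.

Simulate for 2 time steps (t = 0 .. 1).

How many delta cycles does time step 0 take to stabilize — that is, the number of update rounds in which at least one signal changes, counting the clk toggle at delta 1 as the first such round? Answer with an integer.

4

t=0 Δ0: s6=0 s5=0 s1=1 s0=1 clk=0 s3=0 s7=1 s2=1
  Δ1: clk:0→1
  Δ2: s3:0→1
  Δ3: s5:0→1, s7:1→0
  Δ4: s5:1→0
  (4Δ to stable)
t=1 Δ0: s6=0 s5=0 s1=1 s0=1 clk=1 s3=1 s7=0 s2=1
  Δ1: clk:1→0
  (1Δ to stable)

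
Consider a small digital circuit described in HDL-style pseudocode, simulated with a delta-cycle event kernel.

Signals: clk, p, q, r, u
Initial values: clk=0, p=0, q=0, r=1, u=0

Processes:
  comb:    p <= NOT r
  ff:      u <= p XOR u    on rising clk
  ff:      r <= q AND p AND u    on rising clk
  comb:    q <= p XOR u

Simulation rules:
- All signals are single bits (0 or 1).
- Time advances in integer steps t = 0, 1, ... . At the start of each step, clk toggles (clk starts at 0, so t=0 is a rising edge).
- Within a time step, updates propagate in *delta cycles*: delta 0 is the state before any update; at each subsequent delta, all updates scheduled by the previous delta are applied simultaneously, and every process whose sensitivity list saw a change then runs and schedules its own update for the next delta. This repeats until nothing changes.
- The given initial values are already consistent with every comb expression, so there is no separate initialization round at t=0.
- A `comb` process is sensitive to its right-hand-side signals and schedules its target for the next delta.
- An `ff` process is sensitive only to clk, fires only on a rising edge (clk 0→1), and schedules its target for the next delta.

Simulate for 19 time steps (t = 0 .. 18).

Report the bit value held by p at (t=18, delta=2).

t0.Δ0 u=0 q=0 clk=0 r=1 p=0
t0.Δ1 u=0 q=0 clk=1 r=1 p=0
t0.Δ2 u=0 q=0 clk=1 r=0 p=0
t0.Δ3 u=0 q=0 clk=1 r=0 p=1
t0.Δ4 u=0 q=1 clk=1 r=0 p=1
t1.Δ0 u=0 q=1 clk=1 r=0 p=1
t1.Δ1 u=0 q=1 clk=0 r=0 p=1
t2.Δ0 u=0 q=1 clk=0 r=0 p=1
t2.Δ1 u=0 q=1 clk=1 r=0 p=1
t2.Δ2 u=1 q=1 clk=1 r=0 p=1
t2.Δ3 u=1 q=0 clk=1 r=0 p=1
t3.Δ0 u=1 q=0 clk=1 r=0 p=1
t3.Δ1 u=1 q=0 clk=0 r=0 p=1
t4.Δ0 u=1 q=0 clk=0 r=0 p=1
t4.Δ1 u=1 q=0 clk=1 r=0 p=1
t4.Δ2 u=0 q=0 clk=1 r=0 p=1
t4.Δ3 u=0 q=1 clk=1 r=0 p=1
t5.Δ0 u=0 q=1 clk=1 r=0 p=1
t5.Δ1 u=0 q=1 clk=0 r=0 p=1
t6.Δ0 u=0 q=1 clk=0 r=0 p=1
t6.Δ1 u=0 q=1 clk=1 r=0 p=1
t6.Δ2 u=1 q=1 clk=1 r=0 p=1
t6.Δ3 u=1 q=0 clk=1 r=0 p=1
t7.Δ0 u=1 q=0 clk=1 r=0 p=1
t7.Δ1 u=1 q=0 clk=0 r=0 p=1
t8.Δ0 u=1 q=0 clk=0 r=0 p=1
t8.Δ1 u=1 q=0 clk=1 r=0 p=1
t8.Δ2 u=0 q=0 clk=1 r=0 p=1
t8.Δ3 u=0 q=1 clk=1 r=0 p=1
t9.Δ0 u=0 q=1 clk=1 r=0 p=1
t9.Δ1 u=0 q=1 clk=0 r=0 p=1
t10.Δ0 u=0 q=1 clk=0 r=0 p=1
t10.Δ1 u=0 q=1 clk=1 r=0 p=1
t10.Δ2 u=1 q=1 clk=1 r=0 p=1
t10.Δ3 u=1 q=0 clk=1 r=0 p=1
t11.Δ0 u=1 q=0 clk=1 r=0 p=1
t11.Δ1 u=1 q=0 clk=0 r=0 p=1
t12.Δ0 u=1 q=0 clk=0 r=0 p=1
t12.Δ1 u=1 q=0 clk=1 r=0 p=1
t12.Δ2 u=0 q=0 clk=1 r=0 p=1
t12.Δ3 u=0 q=1 clk=1 r=0 p=1
t13.Δ0 u=0 q=1 clk=1 r=0 p=1
t13.Δ1 u=0 q=1 clk=0 r=0 p=1
t14.Δ0 u=0 q=1 clk=0 r=0 p=1
t14.Δ1 u=0 q=1 clk=1 r=0 p=1
t14.Δ2 u=1 q=1 clk=1 r=0 p=1
t14.Δ3 u=1 q=0 clk=1 r=0 p=1
t15.Δ0 u=1 q=0 clk=1 r=0 p=1
t15.Δ1 u=1 q=0 clk=0 r=0 p=1
t16.Δ0 u=1 q=0 clk=0 r=0 p=1
t16.Δ1 u=1 q=0 clk=1 r=0 p=1
t16.Δ2 u=0 q=0 clk=1 r=0 p=1
t16.Δ3 u=0 q=1 clk=1 r=0 p=1
t17.Δ0 u=0 q=1 clk=1 r=0 p=1
t17.Δ1 u=0 q=1 clk=0 r=0 p=1
t18.Δ0 u=0 q=1 clk=0 r=0 p=1
t18.Δ1 u=0 q=1 clk=1 r=0 p=1
t18.Δ2 u=1 q=1 clk=1 r=0 p=1
t18.Δ3 u=1 q=0 clk=1 r=0 p=1

1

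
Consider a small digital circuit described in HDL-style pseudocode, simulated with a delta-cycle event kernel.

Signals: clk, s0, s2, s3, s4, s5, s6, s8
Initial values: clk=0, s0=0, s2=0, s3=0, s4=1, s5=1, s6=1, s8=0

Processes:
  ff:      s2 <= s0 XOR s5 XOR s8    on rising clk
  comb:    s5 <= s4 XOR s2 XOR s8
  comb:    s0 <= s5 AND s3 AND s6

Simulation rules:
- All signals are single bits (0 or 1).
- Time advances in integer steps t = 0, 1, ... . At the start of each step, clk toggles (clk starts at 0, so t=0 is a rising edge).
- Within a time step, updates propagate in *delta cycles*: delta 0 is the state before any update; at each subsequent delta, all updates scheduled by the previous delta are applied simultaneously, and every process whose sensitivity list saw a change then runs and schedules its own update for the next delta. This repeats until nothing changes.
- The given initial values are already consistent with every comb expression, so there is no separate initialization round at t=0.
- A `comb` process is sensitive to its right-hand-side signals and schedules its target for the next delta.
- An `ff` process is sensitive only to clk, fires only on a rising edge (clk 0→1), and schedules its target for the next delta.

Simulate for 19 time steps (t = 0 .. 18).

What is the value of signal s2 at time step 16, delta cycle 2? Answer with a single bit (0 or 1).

1

t0.Δ0 s0=0 clk=0 s3=0 s2=0 s6=1 s4=1 s5=1 s8=0
t0.Δ1 s0=0 clk=1 s3=0 s2=0 s6=1 s4=1 s5=1 s8=0
t0.Δ2 s0=0 clk=1 s3=0 s2=1 s6=1 s4=1 s5=1 s8=0
t0.Δ3 s0=0 clk=1 s3=0 s2=1 s6=1 s4=1 s5=0 s8=0
t1.Δ0 s0=0 clk=1 s3=0 s2=1 s6=1 s4=1 s5=0 s8=0
t1.Δ1 s0=0 clk=0 s3=0 s2=1 s6=1 s4=1 s5=0 s8=0
t2.Δ0 s0=0 clk=0 s3=0 s2=1 s6=1 s4=1 s5=0 s8=0
t2.Δ1 s0=0 clk=1 s3=0 s2=1 s6=1 s4=1 s5=0 s8=0
t2.Δ2 s0=0 clk=1 s3=0 s2=0 s6=1 s4=1 s5=0 s8=0
t2.Δ3 s0=0 clk=1 s3=0 s2=0 s6=1 s4=1 s5=1 s8=0
t3.Δ0 s0=0 clk=1 s3=0 s2=0 s6=1 s4=1 s5=1 s8=0
t3.Δ1 s0=0 clk=0 s3=0 s2=0 s6=1 s4=1 s5=1 s8=0
t4.Δ0 s0=0 clk=0 s3=0 s2=0 s6=1 s4=1 s5=1 s8=0
t4.Δ1 s0=0 clk=1 s3=0 s2=0 s6=1 s4=1 s5=1 s8=0
t4.Δ2 s0=0 clk=1 s3=0 s2=1 s6=1 s4=1 s5=1 s8=0
t4.Δ3 s0=0 clk=1 s3=0 s2=1 s6=1 s4=1 s5=0 s8=0
t5.Δ0 s0=0 clk=1 s3=0 s2=1 s6=1 s4=1 s5=0 s8=0
t5.Δ1 s0=0 clk=0 s3=0 s2=1 s6=1 s4=1 s5=0 s8=0
t6.Δ0 s0=0 clk=0 s3=0 s2=1 s6=1 s4=1 s5=0 s8=0
t6.Δ1 s0=0 clk=1 s3=0 s2=1 s6=1 s4=1 s5=0 s8=0
t6.Δ2 s0=0 clk=1 s3=0 s2=0 s6=1 s4=1 s5=0 s8=0
t6.Δ3 s0=0 clk=1 s3=0 s2=0 s6=1 s4=1 s5=1 s8=0
t7.Δ0 s0=0 clk=1 s3=0 s2=0 s6=1 s4=1 s5=1 s8=0
t7.Δ1 s0=0 clk=0 s3=0 s2=0 s6=1 s4=1 s5=1 s8=0
t8.Δ0 s0=0 clk=0 s3=0 s2=0 s6=1 s4=1 s5=1 s8=0
t8.Δ1 s0=0 clk=1 s3=0 s2=0 s6=1 s4=1 s5=1 s8=0
t8.Δ2 s0=0 clk=1 s3=0 s2=1 s6=1 s4=1 s5=1 s8=0
t8.Δ3 s0=0 clk=1 s3=0 s2=1 s6=1 s4=1 s5=0 s8=0
t9.Δ0 s0=0 clk=1 s3=0 s2=1 s6=1 s4=1 s5=0 s8=0
t9.Δ1 s0=0 clk=0 s3=0 s2=1 s6=1 s4=1 s5=0 s8=0
t10.Δ0 s0=0 clk=0 s3=0 s2=1 s6=1 s4=1 s5=0 s8=0
t10.Δ1 s0=0 clk=1 s3=0 s2=1 s6=1 s4=1 s5=0 s8=0
t10.Δ2 s0=0 clk=1 s3=0 s2=0 s6=1 s4=1 s5=0 s8=0
t10.Δ3 s0=0 clk=1 s3=0 s2=0 s6=1 s4=1 s5=1 s8=0
t11.Δ0 s0=0 clk=1 s3=0 s2=0 s6=1 s4=1 s5=1 s8=0
t11.Δ1 s0=0 clk=0 s3=0 s2=0 s6=1 s4=1 s5=1 s8=0
t12.Δ0 s0=0 clk=0 s3=0 s2=0 s6=1 s4=1 s5=1 s8=0
t12.Δ1 s0=0 clk=1 s3=0 s2=0 s6=1 s4=1 s5=1 s8=0
t12.Δ2 s0=0 clk=1 s3=0 s2=1 s6=1 s4=1 s5=1 s8=0
t12.Δ3 s0=0 clk=1 s3=0 s2=1 s6=1 s4=1 s5=0 s8=0
t13.Δ0 s0=0 clk=1 s3=0 s2=1 s6=1 s4=1 s5=0 s8=0
t13.Δ1 s0=0 clk=0 s3=0 s2=1 s6=1 s4=1 s5=0 s8=0
t14.Δ0 s0=0 clk=0 s3=0 s2=1 s6=1 s4=1 s5=0 s8=0
t14.Δ1 s0=0 clk=1 s3=0 s2=1 s6=1 s4=1 s5=0 s8=0
t14.Δ2 s0=0 clk=1 s3=0 s2=0 s6=1 s4=1 s5=0 s8=0
t14.Δ3 s0=0 clk=1 s3=0 s2=0 s6=1 s4=1 s5=1 s8=0
t15.Δ0 s0=0 clk=1 s3=0 s2=0 s6=1 s4=1 s5=1 s8=0
t15.Δ1 s0=0 clk=0 s3=0 s2=0 s6=1 s4=1 s5=1 s8=0
t16.Δ0 s0=0 clk=0 s3=0 s2=0 s6=1 s4=1 s5=1 s8=0
t16.Δ1 s0=0 clk=1 s3=0 s2=0 s6=1 s4=1 s5=1 s8=0
t16.Δ2 s0=0 clk=1 s3=0 s2=1 s6=1 s4=1 s5=1 s8=0
t16.Δ3 s0=0 clk=1 s3=0 s2=1 s6=1 s4=1 s5=0 s8=0
t17.Δ0 s0=0 clk=1 s3=0 s2=1 s6=1 s4=1 s5=0 s8=0
t17.Δ1 s0=0 clk=0 s3=0 s2=1 s6=1 s4=1 s5=0 s8=0
t18.Δ0 s0=0 clk=0 s3=0 s2=1 s6=1 s4=1 s5=0 s8=0
t18.Δ1 s0=0 clk=1 s3=0 s2=1 s6=1 s4=1 s5=0 s8=0
t18.Δ2 s0=0 clk=1 s3=0 s2=0 s6=1 s4=1 s5=0 s8=0
t18.Δ3 s0=0 clk=1 s3=0 s2=0 s6=1 s4=1 s5=1 s8=0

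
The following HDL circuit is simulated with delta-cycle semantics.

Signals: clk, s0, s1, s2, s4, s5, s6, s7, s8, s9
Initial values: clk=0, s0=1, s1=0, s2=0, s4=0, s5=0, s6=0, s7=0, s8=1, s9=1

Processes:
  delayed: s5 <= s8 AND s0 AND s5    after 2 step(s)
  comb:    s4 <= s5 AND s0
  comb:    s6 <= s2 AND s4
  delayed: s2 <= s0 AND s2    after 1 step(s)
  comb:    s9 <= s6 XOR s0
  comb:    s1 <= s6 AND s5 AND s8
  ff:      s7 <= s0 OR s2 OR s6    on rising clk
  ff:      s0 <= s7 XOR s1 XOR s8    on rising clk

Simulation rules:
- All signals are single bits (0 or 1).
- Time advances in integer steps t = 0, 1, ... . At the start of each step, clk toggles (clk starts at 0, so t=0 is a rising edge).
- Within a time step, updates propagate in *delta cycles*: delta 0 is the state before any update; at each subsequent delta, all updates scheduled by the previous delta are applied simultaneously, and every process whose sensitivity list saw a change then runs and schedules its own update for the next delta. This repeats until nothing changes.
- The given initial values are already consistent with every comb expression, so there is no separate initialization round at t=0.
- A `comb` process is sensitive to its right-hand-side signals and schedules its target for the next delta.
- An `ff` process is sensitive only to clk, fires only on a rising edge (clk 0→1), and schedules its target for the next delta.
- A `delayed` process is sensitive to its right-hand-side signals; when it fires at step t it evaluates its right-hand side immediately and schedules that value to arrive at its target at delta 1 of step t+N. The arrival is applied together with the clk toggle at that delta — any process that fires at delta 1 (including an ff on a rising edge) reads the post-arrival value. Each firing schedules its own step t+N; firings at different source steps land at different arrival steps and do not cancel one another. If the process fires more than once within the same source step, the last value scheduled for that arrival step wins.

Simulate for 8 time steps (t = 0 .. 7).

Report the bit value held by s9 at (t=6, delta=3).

1

[bits: s9,s1,s0,s2,s4,s5,s7,clk,s8,s6]
t=0: Δ0=1010000010 Δ1=1010000110 Δ2=1010001110 | 2Δ
t=1: Δ0=1010001110 Δ1=1010001010 | 1Δ
t=2: Δ0=1010001010 Δ1=1010001110 Δ2=1000001110 Δ3=0000001110 | 3Δ
t=3: Δ0=0000001110 Δ1=0000001010 | 1Δ
t=4: Δ0=0000001010 Δ1=0000001110 Δ2=0000000110 | 2Δ
t=5: Δ0=0000000110 Δ1=0000000010 | 1Δ
t=6: Δ0=0000000010 Δ1=0000000110 Δ2=0010000110 Δ3=1010000110 | 3Δ
t=7: Δ0=1010000110 Δ1=1010000010 | 1Δ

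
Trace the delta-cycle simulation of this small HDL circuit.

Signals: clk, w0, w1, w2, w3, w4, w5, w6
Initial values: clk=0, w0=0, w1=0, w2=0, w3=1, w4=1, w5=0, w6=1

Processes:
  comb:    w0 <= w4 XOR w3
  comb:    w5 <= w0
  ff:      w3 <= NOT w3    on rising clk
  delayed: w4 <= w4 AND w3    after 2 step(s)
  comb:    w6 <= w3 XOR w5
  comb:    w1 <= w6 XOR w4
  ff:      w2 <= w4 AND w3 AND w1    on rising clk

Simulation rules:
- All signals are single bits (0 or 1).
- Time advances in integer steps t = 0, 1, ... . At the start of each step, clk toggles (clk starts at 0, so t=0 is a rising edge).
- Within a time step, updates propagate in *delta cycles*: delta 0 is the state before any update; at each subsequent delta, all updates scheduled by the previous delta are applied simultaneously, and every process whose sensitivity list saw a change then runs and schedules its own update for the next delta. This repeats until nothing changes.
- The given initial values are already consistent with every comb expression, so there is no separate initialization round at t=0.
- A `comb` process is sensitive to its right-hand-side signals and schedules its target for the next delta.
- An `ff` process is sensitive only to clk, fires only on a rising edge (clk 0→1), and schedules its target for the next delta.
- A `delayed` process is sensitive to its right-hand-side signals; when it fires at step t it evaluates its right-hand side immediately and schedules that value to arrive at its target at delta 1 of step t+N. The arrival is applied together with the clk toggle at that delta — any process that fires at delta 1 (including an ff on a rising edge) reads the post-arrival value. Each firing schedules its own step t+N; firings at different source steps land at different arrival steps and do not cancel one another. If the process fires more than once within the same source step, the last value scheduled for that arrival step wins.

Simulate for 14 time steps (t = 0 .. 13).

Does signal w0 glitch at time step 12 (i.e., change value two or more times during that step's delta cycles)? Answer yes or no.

no

t0.Δ0 clk=0 w4=1 w0=0 w3=1 w1=0 w5=0 w6=1 w2=0
t0.Δ1 clk=1 w4=1 w0=0 w3=1 w1=0 w5=0 w6=1 w2=0
t0.Δ2 clk=1 w4=1 w0=0 w3=0 w1=0 w5=0 w6=1 w2=0
t0.Δ3 clk=1 w4=1 w0=1 w3=0 w1=0 w5=0 w6=0 w2=0
t0.Δ4 clk=1 w4=1 w0=1 w3=0 w1=1 w5=1 w6=0 w2=0
t0.Δ5 clk=1 w4=1 w0=1 w3=0 w1=1 w5=1 w6=1 w2=0
t0.Δ6 clk=1 w4=1 w0=1 w3=0 w1=0 w5=1 w6=1 w2=0
t1.Δ0 clk=1 w4=1 w0=1 w3=0 w1=0 w5=1 w6=1 w2=0
t1.Δ1 clk=0 w4=1 w0=1 w3=0 w1=0 w5=1 w6=1 w2=0
t2.Δ0 clk=0 w4=1 w0=1 w3=0 w1=0 w5=1 w6=1 w2=0
t2.Δ1 clk=1 w4=0 w0=1 w3=0 w1=0 w5=1 w6=1 w2=0
t2.Δ2 clk=1 w4=0 w0=0 w3=1 w1=1 w5=1 w6=1 w2=0
t2.Δ3 clk=1 w4=0 w0=1 w3=1 w1=1 w5=0 w6=0 w2=0
t2.Δ4 clk=1 w4=0 w0=1 w3=1 w1=0 w5=1 w6=1 w2=0
t2.Δ5 clk=1 w4=0 w0=1 w3=1 w1=1 w5=1 w6=0 w2=0
t2.Δ6 clk=1 w4=0 w0=1 w3=1 w1=0 w5=1 w6=0 w2=0
t3.Δ0 clk=1 w4=0 w0=1 w3=1 w1=0 w5=1 w6=0 w2=0
t3.Δ1 clk=0 w4=0 w0=1 w3=1 w1=0 w5=1 w6=0 w2=0
t4.Δ0 clk=0 w4=0 w0=1 w3=1 w1=0 w5=1 w6=0 w2=0
t4.Δ1 clk=1 w4=0 w0=1 w3=1 w1=0 w5=1 w6=0 w2=0
t4.Δ2 clk=1 w4=0 w0=1 w3=0 w1=0 w5=1 w6=0 w2=0
t4.Δ3 clk=1 w4=0 w0=0 w3=0 w1=0 w5=1 w6=1 w2=0
t4.Δ4 clk=1 w4=0 w0=0 w3=0 w1=1 w5=0 w6=1 w2=0
t4.Δ5 clk=1 w4=0 w0=0 w3=0 w1=1 w5=0 w6=0 w2=0
t4.Δ6 clk=1 w4=0 w0=0 w3=0 w1=0 w5=0 w6=0 w2=0
t5.Δ0 clk=1 w4=0 w0=0 w3=0 w1=0 w5=0 w6=0 w2=0
t5.Δ1 clk=0 w4=0 w0=0 w3=0 w1=0 w5=0 w6=0 w2=0
t6.Δ0 clk=0 w4=0 w0=0 w3=0 w1=0 w5=0 w6=0 w2=0
t6.Δ1 clk=1 w4=0 w0=0 w3=0 w1=0 w5=0 w6=0 w2=0
t6.Δ2 clk=1 w4=0 w0=0 w3=1 w1=0 w5=0 w6=0 w2=0
t6.Δ3 clk=1 w4=0 w0=1 w3=1 w1=0 w5=0 w6=1 w2=0
t6.Δ4 clk=1 w4=0 w0=1 w3=1 w1=1 w5=1 w6=1 w2=0
t6.Δ5 clk=1 w4=0 w0=1 w3=1 w1=1 w5=1 w6=0 w2=0
t6.Δ6 clk=1 w4=0 w0=1 w3=1 w1=0 w5=1 w6=0 w2=0
t7.Δ0 clk=1 w4=0 w0=1 w3=1 w1=0 w5=1 w6=0 w2=0
t7.Δ1 clk=0 w4=0 w0=1 w3=1 w1=0 w5=1 w6=0 w2=0
t8.Δ0 clk=0 w4=0 w0=1 w3=1 w1=0 w5=1 w6=0 w2=0
t8.Δ1 clk=1 w4=0 w0=1 w3=1 w1=0 w5=1 w6=0 w2=0
t8.Δ2 clk=1 w4=0 w0=1 w3=0 w1=0 w5=1 w6=0 w2=0
t8.Δ3 clk=1 w4=0 w0=0 w3=0 w1=0 w5=1 w6=1 w2=0
t8.Δ4 clk=1 w4=0 w0=0 w3=0 w1=1 w5=0 w6=1 w2=0
t8.Δ5 clk=1 w4=0 w0=0 w3=0 w1=1 w5=0 w6=0 w2=0
t8.Δ6 clk=1 w4=0 w0=0 w3=0 w1=0 w5=0 w6=0 w2=0
t9.Δ0 clk=1 w4=0 w0=0 w3=0 w1=0 w5=0 w6=0 w2=0
t9.Δ1 clk=0 w4=0 w0=0 w3=0 w1=0 w5=0 w6=0 w2=0
t10.Δ0 clk=0 w4=0 w0=0 w3=0 w1=0 w5=0 w6=0 w2=0
t10.Δ1 clk=1 w4=0 w0=0 w3=0 w1=0 w5=0 w6=0 w2=0
t10.Δ2 clk=1 w4=0 w0=0 w3=1 w1=0 w5=0 w6=0 w2=0
t10.Δ3 clk=1 w4=0 w0=1 w3=1 w1=0 w5=0 w6=1 w2=0
t10.Δ4 clk=1 w4=0 w0=1 w3=1 w1=1 w5=1 w6=1 w2=0
t10.Δ5 clk=1 w4=0 w0=1 w3=1 w1=1 w5=1 w6=0 w2=0
t10.Δ6 clk=1 w4=0 w0=1 w3=1 w1=0 w5=1 w6=0 w2=0
t11.Δ0 clk=1 w4=0 w0=1 w3=1 w1=0 w5=1 w6=0 w2=0
t11.Δ1 clk=0 w4=0 w0=1 w3=1 w1=0 w5=1 w6=0 w2=0
t12.Δ0 clk=0 w4=0 w0=1 w3=1 w1=0 w5=1 w6=0 w2=0
t12.Δ1 clk=1 w4=0 w0=1 w3=1 w1=0 w5=1 w6=0 w2=0
t12.Δ2 clk=1 w4=0 w0=1 w3=0 w1=0 w5=1 w6=0 w2=0
t12.Δ3 clk=1 w4=0 w0=0 w3=0 w1=0 w5=1 w6=1 w2=0
t12.Δ4 clk=1 w4=0 w0=0 w3=0 w1=1 w5=0 w6=1 w2=0
t12.Δ5 clk=1 w4=0 w0=0 w3=0 w1=1 w5=0 w6=0 w2=0
t12.Δ6 clk=1 w4=0 w0=0 w3=0 w1=0 w5=0 w6=0 w2=0
t13.Δ0 clk=1 w4=0 w0=0 w3=0 w1=0 w5=0 w6=0 w2=0
t13.Δ1 clk=0 w4=0 w0=0 w3=0 w1=0 w5=0 w6=0 w2=0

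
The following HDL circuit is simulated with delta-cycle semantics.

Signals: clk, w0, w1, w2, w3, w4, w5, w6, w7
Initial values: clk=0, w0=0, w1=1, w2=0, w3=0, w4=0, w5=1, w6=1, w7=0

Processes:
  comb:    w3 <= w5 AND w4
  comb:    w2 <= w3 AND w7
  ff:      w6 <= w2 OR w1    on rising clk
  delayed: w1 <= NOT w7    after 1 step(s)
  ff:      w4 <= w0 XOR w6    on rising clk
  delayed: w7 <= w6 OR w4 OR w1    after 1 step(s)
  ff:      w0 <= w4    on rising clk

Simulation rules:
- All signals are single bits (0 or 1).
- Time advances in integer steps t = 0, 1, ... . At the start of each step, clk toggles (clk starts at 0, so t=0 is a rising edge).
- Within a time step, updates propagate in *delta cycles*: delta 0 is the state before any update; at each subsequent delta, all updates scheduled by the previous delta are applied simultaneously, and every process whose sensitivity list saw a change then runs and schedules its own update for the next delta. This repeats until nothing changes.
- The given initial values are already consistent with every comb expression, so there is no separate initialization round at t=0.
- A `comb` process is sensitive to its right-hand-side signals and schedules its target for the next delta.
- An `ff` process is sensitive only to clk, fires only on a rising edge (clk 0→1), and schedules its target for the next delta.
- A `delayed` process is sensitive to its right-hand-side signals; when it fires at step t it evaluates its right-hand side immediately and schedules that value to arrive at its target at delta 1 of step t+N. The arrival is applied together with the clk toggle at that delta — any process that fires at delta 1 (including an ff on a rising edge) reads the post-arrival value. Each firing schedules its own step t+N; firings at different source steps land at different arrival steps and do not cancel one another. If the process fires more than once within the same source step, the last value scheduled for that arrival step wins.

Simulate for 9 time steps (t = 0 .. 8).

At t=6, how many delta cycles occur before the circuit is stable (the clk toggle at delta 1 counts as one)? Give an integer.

2

[bits: w3,w7,w0,w2,w4,w6,w5,clk,w1]
t=0: Δ0=000001101 Δ1=000001111 Δ2=000011111 Δ3=100011111 | 3Δ
t=1: Δ0=100011111 Δ1=110011101 Δ2=110111101 | 2Δ
t=2: Δ0=110111101 Δ1=110111110 Δ2=111111110 | 2Δ
t=3: Δ0=111111110 Δ1=111111100 | 1Δ
t=4: Δ0=111111100 Δ1=111111110 Δ2=111101110 Δ3=011101110 Δ4=011001110 | 4Δ
t=5: Δ0=011001110 Δ1=011001100 | 1Δ
t=6: Δ0=011001100 Δ1=011001110 Δ2=010000110 | 2Δ
t=7: Δ0=010000110 Δ1=000000100 | 1Δ
t=8: Δ0=000000100 Δ1=000000111 Δ2=000001111 | 2Δ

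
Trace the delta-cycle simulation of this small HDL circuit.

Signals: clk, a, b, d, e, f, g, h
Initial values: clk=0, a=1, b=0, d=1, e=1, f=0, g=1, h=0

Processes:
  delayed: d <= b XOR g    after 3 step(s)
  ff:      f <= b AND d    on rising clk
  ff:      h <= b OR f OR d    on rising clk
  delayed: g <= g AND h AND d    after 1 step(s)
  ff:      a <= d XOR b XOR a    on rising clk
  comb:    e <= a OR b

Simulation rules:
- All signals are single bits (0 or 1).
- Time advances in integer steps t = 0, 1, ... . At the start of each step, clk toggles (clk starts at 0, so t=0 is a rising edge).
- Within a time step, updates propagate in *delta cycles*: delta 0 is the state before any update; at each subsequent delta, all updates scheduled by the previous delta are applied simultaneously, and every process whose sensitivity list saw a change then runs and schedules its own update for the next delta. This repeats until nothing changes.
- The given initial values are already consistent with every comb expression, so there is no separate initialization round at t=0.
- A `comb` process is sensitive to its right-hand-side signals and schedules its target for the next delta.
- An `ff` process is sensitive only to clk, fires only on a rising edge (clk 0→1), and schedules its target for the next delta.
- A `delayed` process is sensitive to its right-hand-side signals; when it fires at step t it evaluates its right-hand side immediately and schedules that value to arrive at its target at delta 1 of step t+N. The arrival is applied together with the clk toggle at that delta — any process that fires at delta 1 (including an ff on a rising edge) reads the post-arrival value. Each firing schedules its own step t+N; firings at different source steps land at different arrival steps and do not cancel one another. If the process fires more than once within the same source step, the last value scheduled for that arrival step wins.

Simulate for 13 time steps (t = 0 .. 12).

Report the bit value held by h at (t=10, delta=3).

1

t0.Δ0 g=1 a=1 d=1 e=1 h=0 b=0 clk=0 f=0
t0.Δ1 g=1 a=1 d=1 e=1 h=0 b=0 clk=1 f=0
t0.Δ2 g=1 a=0 d=1 e=1 h=1 b=0 clk=1 f=0
t0.Δ3 g=1 a=0 d=1 e=0 h=1 b=0 clk=1 f=0
t1.Δ0 g=1 a=0 d=1 e=0 h=1 b=0 clk=1 f=0
t1.Δ1 g=1 a=0 d=1 e=0 h=1 b=0 clk=0 f=0
t2.Δ0 g=1 a=0 d=1 e=0 h=1 b=0 clk=0 f=0
t2.Δ1 g=1 a=0 d=1 e=0 h=1 b=0 clk=1 f=0
t2.Δ2 g=1 a=1 d=1 e=0 h=1 b=0 clk=1 f=0
t2.Δ3 g=1 a=1 d=1 e=1 h=1 b=0 clk=1 f=0
t3.Δ0 g=1 a=1 d=1 e=1 h=1 b=0 clk=1 f=0
t3.Δ1 g=1 a=1 d=1 e=1 h=1 b=0 clk=0 f=0
t4.Δ0 g=1 a=1 d=1 e=1 h=1 b=0 clk=0 f=0
t4.Δ1 g=1 a=1 d=1 e=1 h=1 b=0 clk=1 f=0
t4.Δ2 g=1 a=0 d=1 e=1 h=1 b=0 clk=1 f=0
t4.Δ3 g=1 a=0 d=1 e=0 h=1 b=0 clk=1 f=0
t5.Δ0 g=1 a=0 d=1 e=0 h=1 b=0 clk=1 f=0
t5.Δ1 g=1 a=0 d=1 e=0 h=1 b=0 clk=0 f=0
t6.Δ0 g=1 a=0 d=1 e=0 h=1 b=0 clk=0 f=0
t6.Δ1 g=1 a=0 d=1 e=0 h=1 b=0 clk=1 f=0
t6.Δ2 g=1 a=1 d=1 e=0 h=1 b=0 clk=1 f=0
t6.Δ3 g=1 a=1 d=1 e=1 h=1 b=0 clk=1 f=0
t7.Δ0 g=1 a=1 d=1 e=1 h=1 b=0 clk=1 f=0
t7.Δ1 g=1 a=1 d=1 e=1 h=1 b=0 clk=0 f=0
t8.Δ0 g=1 a=1 d=1 e=1 h=1 b=0 clk=0 f=0
t8.Δ1 g=1 a=1 d=1 e=1 h=1 b=0 clk=1 f=0
t8.Δ2 g=1 a=0 d=1 e=1 h=1 b=0 clk=1 f=0
t8.Δ3 g=1 a=0 d=1 e=0 h=1 b=0 clk=1 f=0
t9.Δ0 g=1 a=0 d=1 e=0 h=1 b=0 clk=1 f=0
t9.Δ1 g=1 a=0 d=1 e=0 h=1 b=0 clk=0 f=0
t10.Δ0 g=1 a=0 d=1 e=0 h=1 b=0 clk=0 f=0
t10.Δ1 g=1 a=0 d=1 e=0 h=1 b=0 clk=1 f=0
t10.Δ2 g=1 a=1 d=1 e=0 h=1 b=0 clk=1 f=0
t10.Δ3 g=1 a=1 d=1 e=1 h=1 b=0 clk=1 f=0
t11.Δ0 g=1 a=1 d=1 e=1 h=1 b=0 clk=1 f=0
t11.Δ1 g=1 a=1 d=1 e=1 h=1 b=0 clk=0 f=0
t12.Δ0 g=1 a=1 d=1 e=1 h=1 b=0 clk=0 f=0
t12.Δ1 g=1 a=1 d=1 e=1 h=1 b=0 clk=1 f=0
t12.Δ2 g=1 a=0 d=1 e=1 h=1 b=0 clk=1 f=0
t12.Δ3 g=1 a=0 d=1 e=0 h=1 b=0 clk=1 f=0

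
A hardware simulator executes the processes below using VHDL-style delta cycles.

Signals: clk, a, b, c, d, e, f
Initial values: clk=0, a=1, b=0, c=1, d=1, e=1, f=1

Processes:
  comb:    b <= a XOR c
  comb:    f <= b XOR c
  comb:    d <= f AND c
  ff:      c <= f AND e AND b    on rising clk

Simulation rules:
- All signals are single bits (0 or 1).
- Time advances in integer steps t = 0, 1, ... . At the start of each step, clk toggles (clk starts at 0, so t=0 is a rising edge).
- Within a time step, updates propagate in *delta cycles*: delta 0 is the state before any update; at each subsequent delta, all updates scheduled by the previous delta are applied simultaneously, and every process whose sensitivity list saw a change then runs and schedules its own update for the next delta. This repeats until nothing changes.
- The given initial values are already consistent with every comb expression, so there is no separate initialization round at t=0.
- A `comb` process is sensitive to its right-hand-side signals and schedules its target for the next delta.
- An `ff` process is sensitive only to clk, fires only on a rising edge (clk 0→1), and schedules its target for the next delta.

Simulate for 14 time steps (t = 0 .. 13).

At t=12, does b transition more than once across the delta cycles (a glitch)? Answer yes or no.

t0.Δ0 a=1 b=0 e=1 clk=0 c=1 f=1 d=1
t0.Δ1 a=1 b=0 e=1 clk=1 c=1 f=1 d=1
t0.Δ2 a=1 b=0 e=1 clk=1 c=0 f=1 d=1
t0.Δ3 a=1 b=1 e=1 clk=1 c=0 f=0 d=0
t0.Δ4 a=1 b=1 e=1 clk=1 c=0 f=1 d=0
t1.Δ0 a=1 b=1 e=1 clk=1 c=0 f=1 d=0
t1.Δ1 a=1 b=1 e=1 clk=0 c=0 f=1 d=0
t2.Δ0 a=1 b=1 e=1 clk=0 c=0 f=1 d=0
t2.Δ1 a=1 b=1 e=1 clk=1 c=0 f=1 d=0
t2.Δ2 a=1 b=1 e=1 clk=1 c=1 f=1 d=0
t2.Δ3 a=1 b=0 e=1 clk=1 c=1 f=0 d=1
t2.Δ4 a=1 b=0 e=1 clk=1 c=1 f=1 d=0
t2.Δ5 a=1 b=0 e=1 clk=1 c=1 f=1 d=1
t3.Δ0 a=1 b=0 e=1 clk=1 c=1 f=1 d=1
t3.Δ1 a=1 b=0 e=1 clk=0 c=1 f=1 d=1
t4.Δ0 a=1 b=0 e=1 clk=0 c=1 f=1 d=1
t4.Δ1 a=1 b=0 e=1 clk=1 c=1 f=1 d=1
t4.Δ2 a=1 b=0 e=1 clk=1 c=0 f=1 d=1
t4.Δ3 a=1 b=1 e=1 clk=1 c=0 f=0 d=0
t4.Δ4 a=1 b=1 e=1 clk=1 c=0 f=1 d=0
t5.Δ0 a=1 b=1 e=1 clk=1 c=0 f=1 d=0
t5.Δ1 a=1 b=1 e=1 clk=0 c=0 f=1 d=0
t6.Δ0 a=1 b=1 e=1 clk=0 c=0 f=1 d=0
t6.Δ1 a=1 b=1 e=1 clk=1 c=0 f=1 d=0
t6.Δ2 a=1 b=1 e=1 clk=1 c=1 f=1 d=0
t6.Δ3 a=1 b=0 e=1 clk=1 c=1 f=0 d=1
t6.Δ4 a=1 b=0 e=1 clk=1 c=1 f=1 d=0
t6.Δ5 a=1 b=0 e=1 clk=1 c=1 f=1 d=1
t7.Δ0 a=1 b=0 e=1 clk=1 c=1 f=1 d=1
t7.Δ1 a=1 b=0 e=1 clk=0 c=1 f=1 d=1
t8.Δ0 a=1 b=0 e=1 clk=0 c=1 f=1 d=1
t8.Δ1 a=1 b=0 e=1 clk=1 c=1 f=1 d=1
t8.Δ2 a=1 b=0 e=1 clk=1 c=0 f=1 d=1
t8.Δ3 a=1 b=1 e=1 clk=1 c=0 f=0 d=0
t8.Δ4 a=1 b=1 e=1 clk=1 c=0 f=1 d=0
t9.Δ0 a=1 b=1 e=1 clk=1 c=0 f=1 d=0
t9.Δ1 a=1 b=1 e=1 clk=0 c=0 f=1 d=0
t10.Δ0 a=1 b=1 e=1 clk=0 c=0 f=1 d=0
t10.Δ1 a=1 b=1 e=1 clk=1 c=0 f=1 d=0
t10.Δ2 a=1 b=1 e=1 clk=1 c=1 f=1 d=0
t10.Δ3 a=1 b=0 e=1 clk=1 c=1 f=0 d=1
t10.Δ4 a=1 b=0 e=1 clk=1 c=1 f=1 d=0
t10.Δ5 a=1 b=0 e=1 clk=1 c=1 f=1 d=1
t11.Δ0 a=1 b=0 e=1 clk=1 c=1 f=1 d=1
t11.Δ1 a=1 b=0 e=1 clk=0 c=1 f=1 d=1
t12.Δ0 a=1 b=0 e=1 clk=0 c=1 f=1 d=1
t12.Δ1 a=1 b=0 e=1 clk=1 c=1 f=1 d=1
t12.Δ2 a=1 b=0 e=1 clk=1 c=0 f=1 d=1
t12.Δ3 a=1 b=1 e=1 clk=1 c=0 f=0 d=0
t12.Δ4 a=1 b=1 e=1 clk=1 c=0 f=1 d=0
t13.Δ0 a=1 b=1 e=1 clk=1 c=0 f=1 d=0
t13.Δ1 a=1 b=1 e=1 clk=0 c=0 f=1 d=0

no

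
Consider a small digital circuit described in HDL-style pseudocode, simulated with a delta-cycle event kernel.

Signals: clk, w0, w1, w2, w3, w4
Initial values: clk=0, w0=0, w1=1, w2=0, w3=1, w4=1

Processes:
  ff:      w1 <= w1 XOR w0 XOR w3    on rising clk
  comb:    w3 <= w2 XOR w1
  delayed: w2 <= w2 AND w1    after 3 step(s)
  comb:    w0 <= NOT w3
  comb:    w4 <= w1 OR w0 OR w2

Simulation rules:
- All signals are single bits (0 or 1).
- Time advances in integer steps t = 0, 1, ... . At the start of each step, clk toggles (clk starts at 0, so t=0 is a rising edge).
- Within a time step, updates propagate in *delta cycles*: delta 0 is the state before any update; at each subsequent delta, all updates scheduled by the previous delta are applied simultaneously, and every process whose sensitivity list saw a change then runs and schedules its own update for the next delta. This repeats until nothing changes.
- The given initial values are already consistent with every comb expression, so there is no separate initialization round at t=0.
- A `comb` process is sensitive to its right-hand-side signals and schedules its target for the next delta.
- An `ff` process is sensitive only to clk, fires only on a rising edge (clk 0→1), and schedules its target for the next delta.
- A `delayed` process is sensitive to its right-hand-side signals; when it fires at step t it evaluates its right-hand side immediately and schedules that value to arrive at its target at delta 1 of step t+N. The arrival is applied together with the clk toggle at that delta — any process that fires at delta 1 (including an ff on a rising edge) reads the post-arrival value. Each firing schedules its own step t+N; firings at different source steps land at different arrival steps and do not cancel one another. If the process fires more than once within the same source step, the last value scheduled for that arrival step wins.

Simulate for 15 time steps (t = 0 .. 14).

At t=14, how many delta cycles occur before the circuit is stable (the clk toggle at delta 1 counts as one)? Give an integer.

4

t=0 Δ0: w4=1 w3=1 clk=0 w0=0 w1=1 w2=0
  Δ1: clk:0→1
  Δ2: w1:1→0
  Δ3: w4:1→0, w3:1→0
  Δ4: w0:0→1
  Δ5: w4:0→1
  (5Δ to stable)
t=1 Δ0: w4=1 w3=0 clk=1 w0=1 w1=0 w2=0
  Δ1: clk:1→0
  (1Δ to stable)
t=2 Δ0: w4=1 w3=0 clk=0 w0=1 w1=0 w2=0
  Δ1: clk:0→1
  Δ2: w1:0→1
  Δ3: w3:0→1
  Δ4: w0:1→0
  (4Δ to stable)
t=3 Δ0: w4=1 w3=1 clk=1 w0=0 w1=1 w2=0
  Δ1: clk:1→0
  (1Δ to stable)
t=4 Δ0: w4=1 w3=1 clk=0 w0=0 w1=1 w2=0
  Δ1: clk:0→1
  Δ2: w1:1→0
  Δ3: w4:1→0, w3:1→0
  Δ4: w0:0→1
  Δ5: w4:0→1
  (5Δ to stable)
t=5 Δ0: w4=1 w3=0 clk=1 w0=1 w1=0 w2=0
  Δ1: clk:1→0
  (1Δ to stable)
t=6 Δ0: w4=1 w3=0 clk=0 w0=1 w1=0 w2=0
  Δ1: clk:0→1
  Δ2: w1:0→1
  Δ3: w3:0→1
  Δ4: w0:1→0
  (4Δ to stable)
t=7 Δ0: w4=1 w3=1 clk=1 w0=0 w1=1 w2=0
  Δ1: clk:1→0
  (1Δ to stable)
t=8 Δ0: w4=1 w3=1 clk=0 w0=0 w1=1 w2=0
  Δ1: clk:0→1
  Δ2: w1:1→0
  Δ3: w4:1→0, w3:1→0
  Δ4: w0:0→1
  Δ5: w4:0→1
  (5Δ to stable)
t=9 Δ0: w4=1 w3=0 clk=1 w0=1 w1=0 w2=0
  Δ1: clk:1→0
  (1Δ to stable)
t=10 Δ0: w4=1 w3=0 clk=0 w0=1 w1=0 w2=0
  Δ1: clk:0→1
  Δ2: w1:0→1
  Δ3: w3:0→1
  Δ4: w0:1→0
  (4Δ to stable)
t=11 Δ0: w4=1 w3=1 clk=1 w0=0 w1=1 w2=0
  Δ1: clk:1→0
  (1Δ to stable)
t=12 Δ0: w4=1 w3=1 clk=0 w0=0 w1=1 w2=0
  Δ1: clk:0→1
  Δ2: w1:1→0
  Δ3: w4:1→0, w3:1→0
  Δ4: w0:0→1
  Δ5: w4:0→1
  (5Δ to stable)
t=13 Δ0: w4=1 w3=0 clk=1 w0=1 w1=0 w2=0
  Δ1: clk:1→0
  (1Δ to stable)
t=14 Δ0: w4=1 w3=0 clk=0 w0=1 w1=0 w2=0
  Δ1: clk:0→1
  Δ2: w1:0→1
  Δ3: w3:0→1
  Δ4: w0:1→0
  (4Δ to stable)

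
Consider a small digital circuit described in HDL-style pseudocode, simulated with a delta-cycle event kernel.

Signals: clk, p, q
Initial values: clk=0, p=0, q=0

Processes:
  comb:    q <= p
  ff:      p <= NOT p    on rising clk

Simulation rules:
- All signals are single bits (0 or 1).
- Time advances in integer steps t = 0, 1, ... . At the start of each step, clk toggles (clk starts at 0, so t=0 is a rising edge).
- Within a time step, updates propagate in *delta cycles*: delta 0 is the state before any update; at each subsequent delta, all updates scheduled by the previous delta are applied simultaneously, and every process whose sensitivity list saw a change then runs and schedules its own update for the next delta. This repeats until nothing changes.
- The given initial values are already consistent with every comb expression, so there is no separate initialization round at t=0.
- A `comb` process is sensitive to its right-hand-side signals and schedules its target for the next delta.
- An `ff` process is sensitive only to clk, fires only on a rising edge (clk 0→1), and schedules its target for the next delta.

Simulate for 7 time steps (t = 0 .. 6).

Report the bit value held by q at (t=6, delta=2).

[bits: p,q,clk]
t=0: Δ0=000 Δ1=001 Δ2=101 Δ3=111 | 3Δ
t=1: Δ0=111 Δ1=110 | 1Δ
t=2: Δ0=110 Δ1=111 Δ2=011 Δ3=001 | 3Δ
t=3: Δ0=001 Δ1=000 | 1Δ
t=4: Δ0=000 Δ1=001 Δ2=101 Δ3=111 | 3Δ
t=5: Δ0=111 Δ1=110 | 1Δ
t=6: Δ0=110 Δ1=111 Δ2=011 Δ3=001 | 3Δ

1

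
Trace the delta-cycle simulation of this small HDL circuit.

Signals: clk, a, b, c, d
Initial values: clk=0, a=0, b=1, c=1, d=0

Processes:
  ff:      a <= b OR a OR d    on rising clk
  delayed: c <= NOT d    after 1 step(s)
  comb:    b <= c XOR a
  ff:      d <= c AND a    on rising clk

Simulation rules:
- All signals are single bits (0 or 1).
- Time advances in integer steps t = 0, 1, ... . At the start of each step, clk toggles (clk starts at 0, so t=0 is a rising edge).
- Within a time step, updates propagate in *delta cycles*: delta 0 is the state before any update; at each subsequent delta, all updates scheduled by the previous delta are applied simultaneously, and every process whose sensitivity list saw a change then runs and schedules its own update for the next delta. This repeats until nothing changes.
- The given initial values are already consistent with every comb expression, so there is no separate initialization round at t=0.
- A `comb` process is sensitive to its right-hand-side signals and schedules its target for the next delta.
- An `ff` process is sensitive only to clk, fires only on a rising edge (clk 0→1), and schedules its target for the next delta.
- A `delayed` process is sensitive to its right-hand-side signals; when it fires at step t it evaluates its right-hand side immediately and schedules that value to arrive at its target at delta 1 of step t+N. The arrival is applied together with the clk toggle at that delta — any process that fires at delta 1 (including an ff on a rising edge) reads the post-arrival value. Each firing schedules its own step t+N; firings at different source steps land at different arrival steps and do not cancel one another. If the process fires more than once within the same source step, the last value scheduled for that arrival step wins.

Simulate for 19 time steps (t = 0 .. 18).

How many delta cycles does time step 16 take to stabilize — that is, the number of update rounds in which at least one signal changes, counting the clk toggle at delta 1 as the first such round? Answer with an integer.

2

[bits: a,b,d,c,clk]
t=0: Δ0=01010 Δ1=01011 Δ2=11011 Δ3=10011 | 3Δ
t=1: Δ0=10011 Δ1=10010 | 1Δ
t=2: Δ0=10010 Δ1=10011 Δ2=10111 | 2Δ
t=3: Δ0=10111 Δ1=10100 Δ2=11100 | 2Δ
t=4: Δ0=11100 Δ1=11101 Δ2=11001 | 2Δ
t=5: Δ0=11001 Δ1=11010 Δ2=10010 | 2Δ
t=6: Δ0=10010 Δ1=10011 Δ2=10111 | 2Δ
t=7: Δ0=10111 Δ1=10100 Δ2=11100 | 2Δ
t=8: Δ0=11100 Δ1=11101 Δ2=11001 | 2Δ
t=9: Δ0=11001 Δ1=11010 Δ2=10010 | 2Δ
t=10: Δ0=10010 Δ1=10011 Δ2=10111 | 2Δ
t=11: Δ0=10111 Δ1=10100 Δ2=11100 | 2Δ
t=12: Δ0=11100 Δ1=11101 Δ2=11001 | 2Δ
t=13: Δ0=11001 Δ1=11010 Δ2=10010 | 2Δ
t=14: Δ0=10010 Δ1=10011 Δ2=10111 | 2Δ
t=15: Δ0=10111 Δ1=10100 Δ2=11100 | 2Δ
t=16: Δ0=11100 Δ1=11101 Δ2=11001 | 2Δ
t=17: Δ0=11001 Δ1=11010 Δ2=10010 | 2Δ
t=18: Δ0=10010 Δ1=10011 Δ2=10111 | 2Δ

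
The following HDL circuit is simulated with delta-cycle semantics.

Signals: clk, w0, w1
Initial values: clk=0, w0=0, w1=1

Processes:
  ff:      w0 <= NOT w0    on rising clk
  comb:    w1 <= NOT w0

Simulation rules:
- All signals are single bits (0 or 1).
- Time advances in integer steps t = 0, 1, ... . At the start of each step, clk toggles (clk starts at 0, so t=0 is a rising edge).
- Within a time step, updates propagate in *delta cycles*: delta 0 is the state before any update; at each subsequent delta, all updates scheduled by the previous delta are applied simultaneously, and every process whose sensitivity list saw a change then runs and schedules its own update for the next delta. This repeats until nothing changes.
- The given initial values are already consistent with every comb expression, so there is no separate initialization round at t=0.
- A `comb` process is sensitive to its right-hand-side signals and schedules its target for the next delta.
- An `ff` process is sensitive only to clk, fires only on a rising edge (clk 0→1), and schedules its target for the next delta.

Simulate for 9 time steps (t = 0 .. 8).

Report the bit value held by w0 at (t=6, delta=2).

0

t0.Δ0 clk=0 w0=0 w1=1
t0.Δ1 clk=1 w0=0 w1=1
t0.Δ2 clk=1 w0=1 w1=1
t0.Δ3 clk=1 w0=1 w1=0
t1.Δ0 clk=1 w0=1 w1=0
t1.Δ1 clk=0 w0=1 w1=0
t2.Δ0 clk=0 w0=1 w1=0
t2.Δ1 clk=1 w0=1 w1=0
t2.Δ2 clk=1 w0=0 w1=0
t2.Δ3 clk=1 w0=0 w1=1
t3.Δ0 clk=1 w0=0 w1=1
t3.Δ1 clk=0 w0=0 w1=1
t4.Δ0 clk=0 w0=0 w1=1
t4.Δ1 clk=1 w0=0 w1=1
t4.Δ2 clk=1 w0=1 w1=1
t4.Δ3 clk=1 w0=1 w1=0
t5.Δ0 clk=1 w0=1 w1=0
t5.Δ1 clk=0 w0=1 w1=0
t6.Δ0 clk=0 w0=1 w1=0
t6.Δ1 clk=1 w0=1 w1=0
t6.Δ2 clk=1 w0=0 w1=0
t6.Δ3 clk=1 w0=0 w1=1
t7.Δ0 clk=1 w0=0 w1=1
t7.Δ1 clk=0 w0=0 w1=1
t8.Δ0 clk=0 w0=0 w1=1
t8.Δ1 clk=1 w0=0 w1=1
t8.Δ2 clk=1 w0=1 w1=1
t8.Δ3 clk=1 w0=1 w1=0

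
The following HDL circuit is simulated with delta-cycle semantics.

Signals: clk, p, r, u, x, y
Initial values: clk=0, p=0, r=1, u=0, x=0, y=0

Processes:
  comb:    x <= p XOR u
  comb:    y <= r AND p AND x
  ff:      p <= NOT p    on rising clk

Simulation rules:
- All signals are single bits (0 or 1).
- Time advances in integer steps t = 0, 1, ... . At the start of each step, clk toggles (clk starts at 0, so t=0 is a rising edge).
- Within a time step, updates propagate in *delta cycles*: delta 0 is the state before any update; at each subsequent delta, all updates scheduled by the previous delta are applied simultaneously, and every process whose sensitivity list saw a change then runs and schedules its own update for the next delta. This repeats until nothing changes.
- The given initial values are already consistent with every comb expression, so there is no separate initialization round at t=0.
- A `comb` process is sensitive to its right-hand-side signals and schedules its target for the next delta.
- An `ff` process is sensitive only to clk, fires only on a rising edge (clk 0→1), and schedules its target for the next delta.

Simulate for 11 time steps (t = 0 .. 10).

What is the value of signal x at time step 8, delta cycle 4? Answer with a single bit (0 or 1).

t=0 Δ0: r=1 u=0 clk=0 p=0 x=0 y=0
  Δ1: clk:0→1
  Δ2: p:0→1
  Δ3: x:0→1
  Δ4: y:0→1
  (4Δ to stable)
t=1 Δ0: r=1 u=0 clk=1 p=1 x=1 y=1
  Δ1: clk:1→0
  (1Δ to stable)
t=2 Δ0: r=1 u=0 clk=0 p=1 x=1 y=1
  Δ1: clk:0→1
  Δ2: p:1→0
  Δ3: x:1→0, y:1→0
  (3Δ to stable)
t=3 Δ0: r=1 u=0 clk=1 p=0 x=0 y=0
  Δ1: clk:1→0
  (1Δ to stable)
t=4 Δ0: r=1 u=0 clk=0 p=0 x=0 y=0
  Δ1: clk:0→1
  Δ2: p:0→1
  Δ3: x:0→1
  Δ4: y:0→1
  (4Δ to stable)
t=5 Δ0: r=1 u=0 clk=1 p=1 x=1 y=1
  Δ1: clk:1→0
  (1Δ to stable)
t=6 Δ0: r=1 u=0 clk=0 p=1 x=1 y=1
  Δ1: clk:0→1
  Δ2: p:1→0
  Δ3: x:1→0, y:1→0
  (3Δ to stable)
t=7 Δ0: r=1 u=0 clk=1 p=0 x=0 y=0
  Δ1: clk:1→0
  (1Δ to stable)
t=8 Δ0: r=1 u=0 clk=0 p=0 x=0 y=0
  Δ1: clk:0→1
  Δ2: p:0→1
  Δ3: x:0→1
  Δ4: y:0→1
  (4Δ to stable)
t=9 Δ0: r=1 u=0 clk=1 p=1 x=1 y=1
  Δ1: clk:1→0
  (1Δ to stable)
t=10 Δ0: r=1 u=0 clk=0 p=1 x=1 y=1
  Δ1: clk:0→1
  Δ2: p:1→0
  Δ3: x:1→0, y:1→0
  (3Δ to stable)

1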